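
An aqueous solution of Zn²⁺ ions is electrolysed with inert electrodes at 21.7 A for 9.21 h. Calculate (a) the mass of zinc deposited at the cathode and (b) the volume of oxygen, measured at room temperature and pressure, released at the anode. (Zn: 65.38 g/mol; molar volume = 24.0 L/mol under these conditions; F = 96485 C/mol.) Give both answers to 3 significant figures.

Q = 21.7 × 33156 = 7.195×10^5 C; n(e⁻) = 7.195×10^5 / 96485 = 7.457 mol
Cathode: Zn²⁺ + 2e⁻ → Zn → n(Zn) = 7.457/2 = 3.729 mol → 244 g
Anode: 2H₂O → O₂ + 4H⁺ + 4e⁻ → n(O₂) = 7.457/4 = 1.864 mol → 44.7 L

244 g Zn; 44.7 L O₂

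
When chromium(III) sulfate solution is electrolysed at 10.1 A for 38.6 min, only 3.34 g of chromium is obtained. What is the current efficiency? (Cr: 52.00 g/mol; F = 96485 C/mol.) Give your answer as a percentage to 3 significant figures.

79.5%

Q = 10.1 × 2316 = 23390 C
n(e⁻) = 23390 / 96485 = 0.2424 mol
Cr³⁺ + 3e⁻ → Cr, so theoretical n(Cr) = 0.08080 mol → 4.202 g
Efficiency = 3.34 / 4.202 = 0.7949 = 79.5%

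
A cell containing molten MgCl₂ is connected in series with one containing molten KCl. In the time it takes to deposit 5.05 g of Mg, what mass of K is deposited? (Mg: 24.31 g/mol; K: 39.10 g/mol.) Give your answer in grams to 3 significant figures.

16.2 g

n(Mg) = 5.05 / 24.31 = 0.2077 mol
Mg²⁺ + 2e⁻ → Mg, so n(e⁻) = 2 × 0.2077 = 0.4154 mol
The cells are in series, so the same charge (and hence the same n(e⁻) = 0.4154 mol) passes through both.
K⁺ + e⁻ → K, so n(K) = 0.4154 mol
m(K) = 0.4154 × 39.10 = 16.2 g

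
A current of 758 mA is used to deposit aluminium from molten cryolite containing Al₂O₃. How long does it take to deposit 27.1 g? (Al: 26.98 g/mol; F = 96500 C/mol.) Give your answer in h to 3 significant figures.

n(Al) = 27.1 / 26.98 = 1.004 mol
Al³⁺ + 3e⁻ → Al, so n(e⁻) = 3 × 1.004 = 3.012 mol
Q = 3.012 × 96500 = 2.907×10^5 C
t = Q / I = 2.907×10^5 / 0.758 = 3.835×10^5 s = 107 h

107 h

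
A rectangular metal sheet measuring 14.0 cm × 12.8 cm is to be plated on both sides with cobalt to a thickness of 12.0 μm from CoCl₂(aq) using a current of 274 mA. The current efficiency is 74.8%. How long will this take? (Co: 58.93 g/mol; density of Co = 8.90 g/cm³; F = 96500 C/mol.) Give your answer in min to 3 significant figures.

1020 min

Plated area = 2 × 14.0 × 12.8 = 358.4 cm²
Volume = 358.4 × 12.0×10⁻⁴ cm = 0.4301 cm³
m(Co) = 0.4301 × 8.90 = 3.828 g
n(Co) = 3.828 / 58.93 = 0.06496 mol; n(e⁻) = 2 × 0.06496 = 0.1299 mol
Q = 0.1299 × 96500 / 0.748 = 16760 C
t = 16760 / 0.274 = 61170 s = 1020 min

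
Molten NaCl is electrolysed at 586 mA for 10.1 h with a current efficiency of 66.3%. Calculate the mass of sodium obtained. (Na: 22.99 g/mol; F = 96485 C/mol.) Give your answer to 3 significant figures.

Q = 0.586 × 36360 = 21310 C
n(e⁻) = 21310 / 96485 = 0.2209 mol
Na⁺ + e⁻ → Na, so theoretical m(Na) = 0.2209 × 22.99 = 5.078 g
Actual mass = 66.3% × 5.078 = 3.37 g

3.37 g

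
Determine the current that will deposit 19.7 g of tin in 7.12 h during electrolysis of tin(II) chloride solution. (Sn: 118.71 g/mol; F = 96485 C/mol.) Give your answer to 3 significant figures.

1.25 A

n(Sn) = 19.7 / 118.71 = 0.1660 mol
Sn²⁺ + 2e⁻ → Sn, so n(e⁻) = 2 × 0.1660 = 0.3320 mol
Q = 0.3320 × 96485 = 32030 C
I = Q / t = 32030 / 25632 s = 1.25 A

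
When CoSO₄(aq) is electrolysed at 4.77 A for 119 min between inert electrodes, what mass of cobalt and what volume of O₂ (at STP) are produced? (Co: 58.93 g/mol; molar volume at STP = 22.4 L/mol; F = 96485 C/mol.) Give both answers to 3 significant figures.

Q = 4.77 × 7140 = 34060 C; n(e⁻) = 34060 / 96485 = 0.3530 mol
Cathode: Co²⁺ + 2e⁻ → Co → n(Co) = 0.3530/2 = 0.1765 mol → 10.4 g
Anode: 2H₂O → O₂ + 4H⁺ + 4e⁻ → n(O₂) = 0.3530/4 = 0.08825 mol → 1.98 L

10.4 g Co; 1.98 L O₂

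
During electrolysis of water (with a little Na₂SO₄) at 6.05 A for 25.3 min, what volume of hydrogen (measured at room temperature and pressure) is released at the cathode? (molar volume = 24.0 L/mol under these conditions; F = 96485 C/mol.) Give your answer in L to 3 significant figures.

Q = 6.05 A × 1518 s = 9184 C
n(e⁻) = Q/F = 9184/96485 = 0.09519 mol
2H⁺ + 2e⁻ → H₂, so n(H₂) = 0.09519 / 2 = 0.04760 mol
V = 0.04760 × 24.0 = 1.142 L

1.14 L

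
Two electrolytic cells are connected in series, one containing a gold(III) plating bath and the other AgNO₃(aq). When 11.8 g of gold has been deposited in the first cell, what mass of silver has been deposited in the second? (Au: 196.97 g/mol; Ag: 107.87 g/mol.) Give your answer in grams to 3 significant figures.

19.4 g

n(Au) = 11.8 / 196.97 = 0.05991 mol
Au³⁺ + 3e⁻ → Au, so n(e⁻) = 3 × 0.05991 = 0.1797 mol
Since the cells are in series, n(e⁻) in the Ag cell is also 0.1797 mol.
Ag⁺ + e⁻ → Ag, so n(Ag) = 0.1797 mol
m(Ag) = 0.1797 × 107.87 = 19.4 g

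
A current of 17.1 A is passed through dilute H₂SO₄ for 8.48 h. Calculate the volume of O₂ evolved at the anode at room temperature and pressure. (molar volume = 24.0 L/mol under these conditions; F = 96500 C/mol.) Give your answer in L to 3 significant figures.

32.5 L

Q = It = 17.1 × 30528 = 5.220×10^5 C
Moles of electrons = 5.220×10^5 / 96500 = 5.409 mol
2H₂O → O₂ + 4H⁺ + 4e⁻, so n(O₂) = 5.409 / 4 = 1.352 mol
V = 1.352 × 24.0 = 32.45 L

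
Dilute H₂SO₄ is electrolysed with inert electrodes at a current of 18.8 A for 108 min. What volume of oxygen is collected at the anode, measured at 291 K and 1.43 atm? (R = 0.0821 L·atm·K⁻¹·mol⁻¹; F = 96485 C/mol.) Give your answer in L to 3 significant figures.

5.27 L

Q = 18.8 A × 6480 s = 1.218×10^5 C
Moles of electrons = 1.218×10^5 / 96485 = 1.262 mol
2H₂O → O₂ + 4H⁺ + 4e⁻, so n(O₂) = 1.262 / 4 = 0.3155 mol
V = nRT/P = 0.3155 × 0.0821 × 291 / 1.43 = 5.271 L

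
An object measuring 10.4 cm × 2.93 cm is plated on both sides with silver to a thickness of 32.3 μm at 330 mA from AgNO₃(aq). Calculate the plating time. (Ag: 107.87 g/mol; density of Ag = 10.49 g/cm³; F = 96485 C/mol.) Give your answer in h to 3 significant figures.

Plated area = 2 × 10.4 × 2.93 = 60.94 cm²
Volume = 60.94 × 32.3×10⁻⁴ cm = 0.1968 cm³
m(Ag) = 0.1968 × 10.49 = 2.064 g
n(Ag) = 2.064 / 107.87 = 0.01913 mol; n(e⁻) = 0.01913 mol
Q = 0.01913 × 96485 = 1846 C
t = 1846 / 0.330 = 5594 s = 1.55 h

1.55 h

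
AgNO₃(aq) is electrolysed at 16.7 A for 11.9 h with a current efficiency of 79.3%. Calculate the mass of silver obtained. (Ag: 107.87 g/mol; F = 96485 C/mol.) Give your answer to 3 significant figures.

634 g

Q = 16.7 × 42840 = 7.154×10^5 C
n(e⁻) = 7.154×10^5 / 96485 = 7.415 mol
Ag⁺ + e⁻ → Ag, so theoretical m(Ag) = 7.415 × 107.87 = 799.9 g
Actual mass = 79.3% × 799.9 = 634 g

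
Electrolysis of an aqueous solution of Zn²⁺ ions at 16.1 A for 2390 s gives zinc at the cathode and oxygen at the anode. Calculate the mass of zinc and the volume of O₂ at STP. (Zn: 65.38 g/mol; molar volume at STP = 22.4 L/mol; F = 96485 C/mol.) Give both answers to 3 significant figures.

Q = 16.1 × 2390 = 38480 C; n(e⁻) = 38480 / 96485 = 0.3988 mol
Cathode: Zn²⁺ + 2e⁻ → Zn → n(Zn) = 0.3988/2 = 0.1994 mol → 13.0 g
Anode: 2H₂O → O₂ + 4H⁺ + 4e⁻ → n(O₂) = 0.3988/4 = 0.09970 mol → 2.23 L

13.0 g Zn; 2.23 L O₂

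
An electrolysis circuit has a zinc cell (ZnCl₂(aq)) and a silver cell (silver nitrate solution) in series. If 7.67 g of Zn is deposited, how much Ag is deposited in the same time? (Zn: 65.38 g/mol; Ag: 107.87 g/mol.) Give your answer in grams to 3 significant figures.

n(Zn) = 7.67 / 65.38 = 0.1173 mol
Zn²⁺ + 2e⁻ → Zn, so n(e⁻) = 2 × 0.1173 = 0.2346 mol
Since the cells are in series, n(e⁻) in the Ag cell is also 0.2346 mol.
Ag⁺ + e⁻ → Ag, so n(Ag) = 0.2346 mol
m(Ag) = 0.2346 × 107.87 = 25.3 g

25.3 g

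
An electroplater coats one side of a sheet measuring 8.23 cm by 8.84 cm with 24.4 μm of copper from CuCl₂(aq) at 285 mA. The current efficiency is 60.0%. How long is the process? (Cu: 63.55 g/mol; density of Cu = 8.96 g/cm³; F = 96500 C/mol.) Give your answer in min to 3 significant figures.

471 min

Plated area = 8.23 × 8.84 = 72.75 cm²
Volume = 72.75 × 24.4×10⁻⁴ cm = 0.1775 cm³
m(Cu) = 0.1775 × 8.96 = 1.590 g
n(Cu) = 1.590 / 63.55 = 0.02502 mol; n(e⁻) = 2 × 0.02502 = 0.05004 mol
Q = 0.05004 × 96500 / 0.600 = 8048 C
t = 8048 / 0.285 = 28240 s = 471 min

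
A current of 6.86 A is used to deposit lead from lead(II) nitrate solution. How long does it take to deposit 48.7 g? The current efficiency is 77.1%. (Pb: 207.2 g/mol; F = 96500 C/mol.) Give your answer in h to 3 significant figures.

2.38 h

n(Pb) = 48.7 / 207.2 = 0.2350 mol
Pb²⁺ + 2e⁻ → Pb, so n(e⁻) = 2 × 0.2350 = 0.4700 mol
Q = 0.4700 × 96500 / 0.771 = 58830 C
t = Q / I = 58830 / 6.86 = 8576 s = 2.38 h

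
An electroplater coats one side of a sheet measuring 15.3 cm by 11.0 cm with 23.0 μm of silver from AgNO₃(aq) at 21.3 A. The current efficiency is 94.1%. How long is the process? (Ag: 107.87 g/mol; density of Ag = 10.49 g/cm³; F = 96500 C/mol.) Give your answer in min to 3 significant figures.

Plated area = 15.3 × 11.0 = 168.3 cm²
Volume = 168.3 × 23.0×10⁻⁴ cm = 0.3871 cm³
m(Ag) = 0.3871 × 10.49 = 4.061 g
n(Ag) = 4.061 / 107.87 = 0.03765 mol; n(e⁻) = 0.03765 mol
Q = 0.03765 × 96500 / 0.941 = 3861 C
t = 3861 / 21.3 = 181.3 s = 3.02 min

3.02 min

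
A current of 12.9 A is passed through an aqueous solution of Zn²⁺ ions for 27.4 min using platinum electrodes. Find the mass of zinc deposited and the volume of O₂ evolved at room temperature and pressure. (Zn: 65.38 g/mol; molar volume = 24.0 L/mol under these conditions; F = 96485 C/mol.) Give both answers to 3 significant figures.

7.19 g Zn; 1.32 L O₂

Q = 12.9 × 1644 = 21210 C; n(e⁻) = 21210 / 96485 = 0.2198 mol
Cathode: Zn²⁺ + 2e⁻ → Zn → n(Zn) = 0.2198/2 = 0.1099 mol → 7.19 g
Anode: 2H₂O → O₂ + 4H⁺ + 4e⁻ → n(O₂) = 0.2198/4 = 0.05495 mol → 1.32 L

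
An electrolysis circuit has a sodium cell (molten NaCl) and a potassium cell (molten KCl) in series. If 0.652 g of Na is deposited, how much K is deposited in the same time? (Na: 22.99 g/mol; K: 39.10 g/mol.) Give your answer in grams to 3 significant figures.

1.11 g

n(Na) = 0.652 / 22.99 = 0.02836 mol
Na⁺ + e⁻ → Na, so n(e⁻) = 0.02836 mol
Since the cells are in series, n(e⁻) in the K cell is also 0.02836 mol.
K⁺ + e⁻ → K, so n(K) = 0.02836 mol
m(K) = 0.02836 × 39.10 = 1.11 g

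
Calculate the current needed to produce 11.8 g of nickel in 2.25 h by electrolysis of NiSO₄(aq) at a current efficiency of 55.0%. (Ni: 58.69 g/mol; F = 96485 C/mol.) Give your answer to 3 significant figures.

8.71 A

n(Ni) = 11.8 / 58.69 = 0.2011 mol
Ni²⁺ + 2e⁻ → Ni, so n(e⁻) = 2 × 0.2011 = 0.4022 mol
Q = 0.4022 × 96485 / 0.550 = 70560 C
I = Q / t = 70560 / 8100 s = 8.71 A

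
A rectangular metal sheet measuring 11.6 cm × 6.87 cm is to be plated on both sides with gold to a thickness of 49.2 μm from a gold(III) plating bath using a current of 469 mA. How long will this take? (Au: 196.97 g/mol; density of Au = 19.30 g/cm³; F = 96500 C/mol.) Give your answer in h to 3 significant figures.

Plated area = 2 × 11.6 × 6.87 = 159.4 cm²
Volume = 159.4 × 49.2×10⁻⁴ cm = 0.7842 cm³
m(Au) = 0.7842 × 19.30 = 15.14 g
n(Au) = 15.14 / 196.97 = 0.07686 mol; n(e⁻) = 3 × 0.07686 = 0.2306 mol
Q = 0.2306 × 96500 = 22250 C
t = 22250 / 0.469 = 47440 s = 13.2 h

13.2 h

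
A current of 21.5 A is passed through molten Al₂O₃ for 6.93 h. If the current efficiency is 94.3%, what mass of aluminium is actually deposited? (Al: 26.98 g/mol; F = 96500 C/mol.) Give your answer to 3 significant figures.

Q = 21.5 × 24948 = 5.364×10^5 C
n(e⁻) = 5.364×10^5 / 96500 = 5.559 mol
Al³⁺ + 3e⁻ → Al, so theoretical m(Al) = 1.853 × 26.98 = 49.99 g
Actual mass = 94.3% × 49.99 = 47.1 g

47.1 g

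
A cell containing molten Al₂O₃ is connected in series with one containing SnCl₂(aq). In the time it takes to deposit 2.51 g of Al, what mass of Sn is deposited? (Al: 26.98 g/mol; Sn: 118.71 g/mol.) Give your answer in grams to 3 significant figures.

16.6 g

n(Al) = 2.51 / 26.98 = 0.09303 mol
Al³⁺ + 3e⁻ → Al, so n(e⁻) = 3 × 0.09303 = 0.2791 mol
Same current for the same time ⇒ same n(e⁻) = 0.2791 mol in both cells.
Sn²⁺ + 2e⁻ → Sn, so n(Sn) = 0.2791 / 2 = 0.1396 mol
m(Sn) = 0.1396 × 118.71 = 16.6 g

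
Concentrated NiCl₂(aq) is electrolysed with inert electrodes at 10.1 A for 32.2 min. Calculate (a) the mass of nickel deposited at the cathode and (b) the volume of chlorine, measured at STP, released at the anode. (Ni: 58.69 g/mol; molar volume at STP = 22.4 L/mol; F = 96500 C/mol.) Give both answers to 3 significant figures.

Q = 10.1 × 1932 = 19510 C; n(e⁻) = 19510 / 96500 = 0.2022 mol
Cathode: Ni²⁺ + 2e⁻ → Ni → n(Ni) = 0.2022/2 = 0.1011 mol → 5.93 g
Anode: 2Cl⁻ → Cl₂ + 2e⁻ → n(Cl₂) = 0.2022/2 = 0.1011 mol → 2.26 L

5.93 g Ni; 2.26 L Cl₂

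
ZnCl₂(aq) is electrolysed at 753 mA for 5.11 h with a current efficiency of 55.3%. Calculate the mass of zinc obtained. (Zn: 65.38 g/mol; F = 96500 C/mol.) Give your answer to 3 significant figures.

Q = 0.753 × 18396 = 13850 C
n(e⁻) = 13850 / 96500 = 0.1435 mol
Zn²⁺ + 2e⁻ → Zn, so theoretical m(Zn) = 0.07175 × 65.38 = 4.691 g
Actual mass = 55.3% × 4.691 = 2.59 g

2.59 g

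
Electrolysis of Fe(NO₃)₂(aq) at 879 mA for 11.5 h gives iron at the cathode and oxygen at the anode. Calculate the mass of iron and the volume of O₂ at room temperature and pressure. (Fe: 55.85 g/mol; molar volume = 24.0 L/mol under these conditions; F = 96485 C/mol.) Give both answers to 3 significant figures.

10.5 g Fe; 2.26 L O₂

Q = 0.879 × 41400 = 36390 C; n(e⁻) = 36390 / 96485 = 0.3772 mol
Cathode: Fe²⁺ + 2e⁻ → Fe → n(Fe) = 0.3772/2 = 0.1886 mol → 10.5 g
Anode: 2H₂O → O₂ + 4H⁺ + 4e⁻ → n(O₂) = 0.3772/4 = 0.09430 mol → 2.26 L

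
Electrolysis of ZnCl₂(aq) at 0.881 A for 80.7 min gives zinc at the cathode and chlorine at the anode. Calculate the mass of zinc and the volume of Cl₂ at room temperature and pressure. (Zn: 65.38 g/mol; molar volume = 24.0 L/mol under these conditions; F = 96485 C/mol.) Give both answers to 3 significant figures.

1.45 g Zn; 0.531 L Cl₂

Q = 0.881 × 4842 = 4266 C; n(e⁻) = 4266 / 96485 = 0.04421 mol
Cathode: Zn²⁺ + 2e⁻ → Zn → n(Zn) = 0.04421/2 = 0.02211 mol → 1.45 g
Anode: 2Cl⁻ → Cl₂ + 2e⁻ → n(Cl₂) = 0.04421/2 = 0.02211 mol → 0.531 L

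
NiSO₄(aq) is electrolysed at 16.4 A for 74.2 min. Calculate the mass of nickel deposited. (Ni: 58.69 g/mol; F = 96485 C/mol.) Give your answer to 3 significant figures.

22.2 g

Q = 16.4 A × 4452 s = 73010 C
Moles of electrons = 73010 / 96485 = 0.7567 mol
Ni²⁺ + 2e⁻ → Ni, so n(Ni) = 0.7567 / 2 = 0.3784 mol
m = 0.3784 × 58.69 = 22.2 g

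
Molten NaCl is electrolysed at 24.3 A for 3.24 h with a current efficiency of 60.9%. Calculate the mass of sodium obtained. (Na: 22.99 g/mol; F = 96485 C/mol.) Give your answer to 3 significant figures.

Q = 24.3 × 11664 = 2.834×10^5 C
n(e⁻) = 2.834×10^5 / 96485 = 2.937 mol
Na⁺ + e⁻ → Na, so theoretical m(Na) = 2.937 × 22.99 = 67.52 g
Actual mass = 60.9% × 67.52 = 41.1 g

41.1 g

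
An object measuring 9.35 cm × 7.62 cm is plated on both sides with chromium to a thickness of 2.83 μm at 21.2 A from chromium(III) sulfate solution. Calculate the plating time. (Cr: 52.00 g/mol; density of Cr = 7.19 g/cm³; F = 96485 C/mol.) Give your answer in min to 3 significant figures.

1.27 min

Plated area = 2 × 9.35 × 7.62 = 142.5 cm²
Volume = 142.5 × 2.83×10⁻⁴ cm = 0.04033 cm³
m(Cr) = 0.04033 × 7.19 = 0.2900 g
n(Cr) = 0.2900 / 52.00 = 0.005577 mol; n(e⁻) = 3 × 0.005577 = 0.01673 mol
Q = 0.01673 × 96485 = 1614 C
t = 1614 / 21.2 = 76.13 s = 1.27 min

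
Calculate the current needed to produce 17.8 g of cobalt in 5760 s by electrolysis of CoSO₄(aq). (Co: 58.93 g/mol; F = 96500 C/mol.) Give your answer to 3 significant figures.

n(Co) = 17.8 / 58.93 = 0.3021 mol
Co²⁺ + 2e⁻ → Co, so n(e⁻) = 2 × 0.3021 = 0.6042 mol
Q = 0.6042 × 96500 = 58310 C
I = Q / t = 58310 / 5760 s = 10.1 A

10.1 A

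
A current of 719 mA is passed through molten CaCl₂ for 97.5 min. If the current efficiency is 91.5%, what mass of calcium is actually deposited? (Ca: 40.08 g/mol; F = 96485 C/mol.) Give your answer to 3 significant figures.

Q = 0.719 × 5850 = 4206 C
n(e⁻) = 4206 / 96485 = 0.04359 mol
Ca²⁺ + 2e⁻ → Ca, so theoretical m(Ca) = 0.02180 × 40.08 = 0.8737 g
Actual mass = 91.5% × 0.8737 = 0.799 g

0.799 g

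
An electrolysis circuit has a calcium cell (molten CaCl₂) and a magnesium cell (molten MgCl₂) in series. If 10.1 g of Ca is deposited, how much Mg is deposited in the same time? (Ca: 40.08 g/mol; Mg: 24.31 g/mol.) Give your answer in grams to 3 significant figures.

6.13 g

n(Ca) = 10.1 / 40.08 = 0.2520 mol
Ca²⁺ + 2e⁻ → Ca, so n(e⁻) = 2 × 0.2520 = 0.5040 mol
Same current for the same time ⇒ same n(e⁻) = 0.5040 mol in both cells.
Mg²⁺ + 2e⁻ → Mg, so n(Mg) = 0.5040 / 2 = 0.2520 mol
m(Mg) = 0.2520 × 24.31 = 6.13 g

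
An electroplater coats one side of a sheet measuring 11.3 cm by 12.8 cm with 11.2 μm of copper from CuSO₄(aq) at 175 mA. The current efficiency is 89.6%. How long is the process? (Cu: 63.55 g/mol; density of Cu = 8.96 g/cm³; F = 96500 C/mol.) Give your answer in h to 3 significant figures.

Plated area = 11.3 × 12.8 = 144.6 cm²
Volume = 144.6 × 11.2×10⁻⁴ cm = 0.1620 cm³
m(Cu) = 0.1620 × 8.96 = 1.452 g
n(Cu) = 1.452 / 63.55 = 0.02285 mol; n(e⁻) = 2 × 0.02285 = 0.04570 mol
Q = 0.04570 × 96500 / 0.896 = 4922 C
t = 4922 / 0.175 = 28130 s = 7.81 h

7.81 h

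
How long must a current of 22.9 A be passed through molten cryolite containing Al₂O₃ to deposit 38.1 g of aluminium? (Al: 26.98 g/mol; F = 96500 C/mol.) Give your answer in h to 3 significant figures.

n(Al) = 38.1 / 26.98 = 1.412 mol
Al³⁺ + 3e⁻ → Al, so n(e⁻) = 3 × 1.412 = 4.236 mol
Q = 4.236 × 96500 = 4.088×10^5 C
t = Q / I = 4.088×10^5 / 22.9 = 17850 s = 4.96 h

4.96 h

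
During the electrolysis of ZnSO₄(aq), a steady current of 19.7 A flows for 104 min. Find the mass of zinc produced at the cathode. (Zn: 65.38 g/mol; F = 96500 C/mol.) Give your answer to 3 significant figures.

41.6 g

Charge passed = 19.7 × 6240 = 1.229×10^5 C
n(e⁻) = Q/F = 1.229×10^5/96500 = 1.274 mol
Zn²⁺ + 2e⁻ → Zn, so n(Zn) = 1.274 / 2 = 0.6370 mol
m = 0.6370 × 65.38 = 41.6 g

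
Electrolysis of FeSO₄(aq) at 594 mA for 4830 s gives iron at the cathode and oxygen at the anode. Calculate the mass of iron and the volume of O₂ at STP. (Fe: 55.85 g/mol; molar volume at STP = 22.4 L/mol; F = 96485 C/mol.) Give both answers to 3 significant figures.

0.830 g Fe; 0.167 L O₂

Q = 0.594 × 4830 = 2869 C; n(e⁻) = 2869 / 96485 = 0.02974 mol
Cathode: Fe²⁺ + 2e⁻ → Fe → n(Fe) = 0.02974/2 = 0.01487 mol → 0.830 g
Anode: 2H₂O → O₂ + 4H⁺ + 4e⁻ → n(O₂) = 0.02974/4 = 0.007435 mol → 0.167 L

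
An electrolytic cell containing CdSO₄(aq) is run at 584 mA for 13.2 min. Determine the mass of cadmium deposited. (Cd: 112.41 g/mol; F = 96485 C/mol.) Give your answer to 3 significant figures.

0.269 g

Charge passed = 0.584 × 792 = 462.5 C
Moles of electrons = 462.5 / 96485 = 0.004793 mol
Cd²⁺ + 2e⁻ → Cd, so n(Cd) = 0.004793 / 2 = 0.002397 mol
m = 0.002397 × 112.41 = 0.269 g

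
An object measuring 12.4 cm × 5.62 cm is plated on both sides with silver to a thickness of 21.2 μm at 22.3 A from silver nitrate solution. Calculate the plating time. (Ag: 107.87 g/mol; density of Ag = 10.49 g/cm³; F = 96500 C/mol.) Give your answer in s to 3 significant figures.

124 s

Plated area = 2 × 12.4 × 5.62 = 139.4 cm²
Volume = 139.4 × 21.2×10⁻⁴ cm = 0.2955 cm³
m(Ag) = 0.2955 × 10.49 = 3.100 g
n(Ag) = 3.100 / 107.87 = 0.02874 mol; n(e⁻) = 0.02874 mol
Q = 0.02874 × 96500 = 2773 C
t = 2773 / 22.3 = 124.3 s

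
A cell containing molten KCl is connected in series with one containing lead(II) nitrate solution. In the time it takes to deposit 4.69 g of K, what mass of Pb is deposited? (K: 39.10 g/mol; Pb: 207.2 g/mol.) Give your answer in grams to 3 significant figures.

12.4 g

n(K) = 4.69 / 39.10 = 0.1199 mol
K⁺ + e⁻ → K, so n(e⁻) = 0.1199 mol
The cells are in series, so the same charge (and hence the same n(e⁻) = 0.1199 mol) passes through both.
Pb²⁺ + 2e⁻ → Pb, so n(Pb) = 0.1199 / 2 = 0.05995 mol
m(Pb) = 0.05995 × 207.2 = 12.4 g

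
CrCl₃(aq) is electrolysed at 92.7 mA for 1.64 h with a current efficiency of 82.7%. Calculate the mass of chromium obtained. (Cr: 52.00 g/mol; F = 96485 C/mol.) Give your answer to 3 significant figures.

Q = 0.0927 × 5904 = 547.3 C
n(e⁻) = 547.3 / 96485 = 0.005672 mol
Cr³⁺ + 3e⁻ → Cr, so theoretical m(Cr) = 0.001891 × 52.00 = 0.09833 g
Actual mass = 82.7% × 0.09833 = 0.0813 g

0.0813 g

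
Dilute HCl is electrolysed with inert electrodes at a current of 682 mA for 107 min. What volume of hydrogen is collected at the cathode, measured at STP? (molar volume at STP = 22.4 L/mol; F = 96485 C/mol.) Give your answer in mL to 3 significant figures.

508 mL

Charge passed = 0.682 × 6420 = 4378 C
Moles of electrons = 4378 / 96485 = 0.04537 mol
2H⁺ + 2e⁻ → H₂, so n(H₂) = 0.04537 / 2 = 0.02269 mol
V = 0.02269 × 22.4 = 0.5083 L
= 508 mL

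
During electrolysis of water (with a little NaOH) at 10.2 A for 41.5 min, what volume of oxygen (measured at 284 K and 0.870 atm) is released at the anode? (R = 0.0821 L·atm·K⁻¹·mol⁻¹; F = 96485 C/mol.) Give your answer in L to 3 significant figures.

Q = It = 10.2 × 2490 = 25400 C
n(e⁻) = Q/F = 25400/96485 = 0.2633 mol
2H₂O → O₂ + 4H⁺ + 4e⁻, so n(O₂) = 0.2633 / 4 = 0.06583 mol
V = nRT/P = 0.06583 × 0.0821 × 284 / 0.870 = 1.764 L

1.76 L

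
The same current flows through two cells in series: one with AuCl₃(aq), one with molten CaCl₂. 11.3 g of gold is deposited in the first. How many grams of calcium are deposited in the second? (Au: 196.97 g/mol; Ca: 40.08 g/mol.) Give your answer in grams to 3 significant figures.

3.45 g

n(Au) = 11.3 / 196.97 = 0.05737 mol
Au³⁺ + 3e⁻ → Au, so n(e⁻) = 3 × 0.05737 = 0.1721 mol
In series, the same 0.1721 mol of electrons flows through the second cell.
Ca²⁺ + 2e⁻ → Ca, so n(Ca) = 0.1721 / 2 = 0.08605 mol
m(Ca) = 0.08605 × 40.08 = 3.45 g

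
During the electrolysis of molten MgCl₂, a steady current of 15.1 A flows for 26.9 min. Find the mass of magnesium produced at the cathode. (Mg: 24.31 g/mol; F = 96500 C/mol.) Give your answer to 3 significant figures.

Q = It = 15.1 × 1614 = 24370 C
Moles of electrons = 24370 / 96500 = 0.2525 mol
Mg²⁺ + 2e⁻ → Mg, so n(Mg) = 0.2525 / 2 = 0.1263 mol
m = 0.1263 × 24.31 = 3.07 g

3.07 g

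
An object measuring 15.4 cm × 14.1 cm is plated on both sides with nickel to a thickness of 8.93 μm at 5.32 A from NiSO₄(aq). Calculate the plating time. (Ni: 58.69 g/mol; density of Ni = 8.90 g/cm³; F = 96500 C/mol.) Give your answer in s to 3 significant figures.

2130 s

Plated area = 2 × 15.4 × 14.1 = 434.3 cm²
Volume = 434.3 × 8.93×10⁻⁴ cm = 0.3878 cm³
m(Ni) = 0.3878 × 8.90 = 3.451 g
n(Ni) = 3.451 / 58.69 = 0.05880 mol; n(e⁻) = 2 × 0.05880 = 0.1176 mol
Q = 0.1176 × 96500 = 11350 C
t = 11350 / 5.32 = 2133 s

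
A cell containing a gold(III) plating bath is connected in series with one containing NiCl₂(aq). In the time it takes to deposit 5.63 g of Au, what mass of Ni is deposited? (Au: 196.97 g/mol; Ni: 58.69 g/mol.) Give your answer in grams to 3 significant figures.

2.52 g

n(Au) = 5.63 / 196.97 = 0.02858 mol
Au³⁺ + 3e⁻ → Au, so n(e⁻) = 3 × 0.02858 = 0.08574 mol
In series, the same 0.08574 mol of electrons flows through the second cell.
Ni²⁺ + 2e⁻ → Ni, so n(Ni) = 0.08574 / 2 = 0.04287 mol
m(Ni) = 0.04287 × 58.69 = 2.52 g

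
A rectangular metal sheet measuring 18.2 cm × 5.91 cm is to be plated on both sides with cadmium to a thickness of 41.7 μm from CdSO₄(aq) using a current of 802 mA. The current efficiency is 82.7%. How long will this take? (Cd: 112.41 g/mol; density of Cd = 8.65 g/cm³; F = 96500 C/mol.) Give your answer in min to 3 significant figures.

335 min

Plated area = 2 × 18.2 × 5.91 = 215.1 cm²
Volume = 215.1 × 41.7×10⁻⁴ cm = 0.8970 cm³
m(Cd) = 0.8970 × 8.65 = 7.759 g
n(Cd) = 7.759 / 112.41 = 0.06902 mol; n(e⁻) = 2 × 0.06902 = 0.1380 mol
Q = 0.1380 × 96500 / 0.827 = 16100 C
t = 16100 / 0.802 = 20070 s = 335 min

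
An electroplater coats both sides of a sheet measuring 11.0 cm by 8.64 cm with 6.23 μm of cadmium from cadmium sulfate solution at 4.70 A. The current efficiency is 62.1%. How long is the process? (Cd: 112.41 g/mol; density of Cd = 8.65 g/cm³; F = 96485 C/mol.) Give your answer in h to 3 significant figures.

Plated area = 2 × 11.0 × 8.64 = 190.1 cm²
Volume = 190.1 × 6.23×10⁻⁴ cm = 0.1184 cm³
m(Cd) = 0.1184 × 8.65 = 1.024 g
n(Cd) = 1.024 / 112.41 = 0.009110 mol; n(e⁻) = 2 × 0.009110 = 0.01822 mol
Q = 0.01822 × 96485 / 0.621 = 2831 C
t = 2831 / 4.70 = 602.3 s = 0.167 h

0.167 h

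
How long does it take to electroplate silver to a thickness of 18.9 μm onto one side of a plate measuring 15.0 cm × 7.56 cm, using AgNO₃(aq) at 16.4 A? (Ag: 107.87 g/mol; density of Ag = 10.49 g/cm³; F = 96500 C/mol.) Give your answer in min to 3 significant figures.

Plated area = 15.0 × 7.56 = 113.4 cm²
Volume = 113.4 × 18.9×10⁻⁴ cm = 0.2143 cm³
m(Ag) = 0.2143 × 10.49 = 2.248 g
n(Ag) = 2.248 / 107.87 = 0.02084 mol; n(e⁻) = 0.02084 mol
Q = 0.02084 × 96500 = 2011 C
t = 2011 / 16.4 = 122.6 s = 2.04 min

2.04 min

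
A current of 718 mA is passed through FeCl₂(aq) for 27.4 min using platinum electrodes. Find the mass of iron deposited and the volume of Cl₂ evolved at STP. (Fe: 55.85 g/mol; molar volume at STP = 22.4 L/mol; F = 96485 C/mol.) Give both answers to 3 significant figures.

Q = 0.718 × 1644 = 1180 C; n(e⁻) = 1180 / 96485 = 0.01223 mol
Cathode: Fe²⁺ + 2e⁻ → Fe → n(Fe) = 0.01223/2 = 0.006115 mol → 0.342 g
Anode: 2Cl⁻ → Cl₂ + 2e⁻ → n(Cl₂) = 0.01223/2 = 0.006115 mol → 0.137 L

0.342 g Fe; 0.137 L Cl₂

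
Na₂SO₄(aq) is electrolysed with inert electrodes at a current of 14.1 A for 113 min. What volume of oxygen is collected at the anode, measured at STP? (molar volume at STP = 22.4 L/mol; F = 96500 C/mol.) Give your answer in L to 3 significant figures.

Charge passed = 14.1 × 6780 = 95600 C
Moles of electrons = 95600 / 96500 = 0.9907 mol
2H₂O → O₂ + 4H⁺ + 4e⁻, so n(O₂) = 0.9907 / 4 = 0.2477 mol
V = 0.2477 × 22.4 = 5.548 L

5.55 L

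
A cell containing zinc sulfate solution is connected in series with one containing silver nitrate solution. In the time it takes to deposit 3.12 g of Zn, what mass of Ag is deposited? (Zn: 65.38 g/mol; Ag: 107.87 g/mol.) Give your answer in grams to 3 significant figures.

n(Zn) = 3.12 / 65.38 = 0.04772 mol
Zn²⁺ + 2e⁻ → Zn, so n(e⁻) = 2 × 0.04772 = 0.09544 mol
The cells are in series, so the same charge (and hence the same n(e⁻) = 0.09544 mol) passes through both.
Ag⁺ + e⁻ → Ag, so n(Ag) = 0.09544 mol
m(Ag) = 0.09544 × 107.87 = 10.3 g

10.3 g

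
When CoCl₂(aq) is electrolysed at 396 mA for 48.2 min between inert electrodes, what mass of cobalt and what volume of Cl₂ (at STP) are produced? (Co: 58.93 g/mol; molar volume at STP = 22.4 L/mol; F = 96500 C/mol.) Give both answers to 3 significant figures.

0.350 g Co; 0.133 L Cl₂

Q = 0.396 × 2892 = 1145 C; n(e⁻) = 1145 / 96500 = 0.01187 mol
Cathode: Co²⁺ + 2e⁻ → Co → n(Co) = 0.01187/2 = 0.005935 mol → 0.350 g
Anode: 2Cl⁻ → Cl₂ + 2e⁻ → n(Cl₂) = 0.01187/2 = 0.005935 mol → 0.133 L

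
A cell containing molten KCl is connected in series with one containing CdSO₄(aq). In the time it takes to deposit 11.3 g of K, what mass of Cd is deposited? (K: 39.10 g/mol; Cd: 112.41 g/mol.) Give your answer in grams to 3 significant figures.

n(K) = 11.3 / 39.10 = 0.2890 mol
K⁺ + e⁻ → K, so n(e⁻) = 0.2890 mol
In series, the same 0.2890 mol of electrons flows through the second cell.
Cd²⁺ + 2e⁻ → Cd, so n(Cd) = 0.2890 / 2 = 0.1445 mol
m(Cd) = 0.1445 × 112.41 = 16.2 g

16.2 g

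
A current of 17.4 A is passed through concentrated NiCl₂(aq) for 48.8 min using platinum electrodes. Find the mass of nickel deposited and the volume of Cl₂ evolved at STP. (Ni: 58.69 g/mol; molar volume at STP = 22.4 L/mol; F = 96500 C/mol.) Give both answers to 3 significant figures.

Q = 17.4 × 2928 = 50950 C; n(e⁻) = 50950 / 96500 = 0.5280 mol
Cathode: Ni²⁺ + 2e⁻ → Ni → n(Ni) = 0.5280/2 = 0.2640 mol → 15.5 g
Anode: 2Cl⁻ → Cl₂ + 2e⁻ → n(Cl₂) = 0.5280/2 = 0.2640 mol → 5.91 L

15.5 g Ni; 5.91 L Cl₂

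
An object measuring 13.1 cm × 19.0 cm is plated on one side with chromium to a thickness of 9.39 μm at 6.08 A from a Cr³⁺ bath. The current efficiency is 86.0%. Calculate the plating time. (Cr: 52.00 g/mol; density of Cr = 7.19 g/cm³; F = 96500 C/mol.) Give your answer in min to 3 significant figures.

Plated area = 13.1 × 19.0 = 248.9 cm²
Volume = 248.9 × 9.39×10⁻⁴ cm = 0.2337 cm³
m(Cr) = 0.2337 × 7.19 = 1.680 g
n(Cr) = 1.680 / 52.00 = 0.03231 mol; n(e⁻) = 3 × 0.03231 = 0.09693 mol
Q = 0.09693 × 96500 / 0.860 = 10880 C
t = 10880 / 6.08 = 1789 s = 29.8 min

29.8 min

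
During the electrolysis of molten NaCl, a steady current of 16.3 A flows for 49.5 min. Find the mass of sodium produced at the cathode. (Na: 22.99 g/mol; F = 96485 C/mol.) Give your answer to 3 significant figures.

11.5 g

Charge passed = 16.3 × 2970 = 48410 C
n(e⁻) = Q/F = 48410/96485 = 0.5017 mol
Na⁺ + e⁻ → Na, so n(Na) = 0.5017 mol
m = 0.5017 × 22.99 = 11.5 g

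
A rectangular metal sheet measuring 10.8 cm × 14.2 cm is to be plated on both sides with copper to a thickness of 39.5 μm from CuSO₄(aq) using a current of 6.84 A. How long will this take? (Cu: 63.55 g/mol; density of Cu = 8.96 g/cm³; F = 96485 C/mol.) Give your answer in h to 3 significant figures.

Plated area = 2 × 10.8 × 14.2 = 306.7 cm²
Volume = 306.7 × 39.5×10⁻⁴ cm = 1.211 cm³
m(Cu) = 1.211 × 8.96 = 10.85 g
n(Cu) = 10.85 / 63.55 = 0.1707 mol; n(e⁻) = 2 × 0.1707 = 0.3414 mol
Q = 0.3414 × 96485 = 32940 C
t = 32940 / 6.84 = 4816 s = 1.34 h

1.34 h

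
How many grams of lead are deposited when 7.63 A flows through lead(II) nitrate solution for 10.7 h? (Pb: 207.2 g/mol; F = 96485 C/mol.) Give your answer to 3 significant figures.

316 g

Charge passed = 7.63 × 38520 = 2.939×10^5 C
n(e⁻) = Q/F = 2.939×10^5/96485 = 3.046 mol
Pb²⁺ + 2e⁻ → Pb, so n(Pb) = 3.046 / 2 = 1.523 mol
m = 1.523 × 207.2 = 316 g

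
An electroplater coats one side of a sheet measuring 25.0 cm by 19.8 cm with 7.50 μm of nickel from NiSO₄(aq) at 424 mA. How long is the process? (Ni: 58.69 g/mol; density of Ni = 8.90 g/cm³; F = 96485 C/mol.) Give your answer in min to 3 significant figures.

Plated area = 25.0 × 19.8 = 495.0 cm²
Volume = 495.0 × 7.50×10⁻⁴ cm = 0.3713 cm³
m(Ni) = 0.3713 × 8.90 = 3.305 g
n(Ni) = 3.305 / 58.69 = 0.05631 mol; n(e⁻) = 2 × 0.05631 = 0.1126 mol
Q = 0.1126 × 96485 = 10860 C
t = 10860 / 0.424 = 25610 s = 427 min

427 min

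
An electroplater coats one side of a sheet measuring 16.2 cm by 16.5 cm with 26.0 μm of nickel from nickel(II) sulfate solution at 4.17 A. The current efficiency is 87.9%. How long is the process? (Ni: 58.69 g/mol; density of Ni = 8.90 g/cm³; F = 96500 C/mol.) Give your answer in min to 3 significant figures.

Plated area = 16.2 × 16.5 = 267.3 cm²
Volume = 267.3 × 26.0×10⁻⁴ cm = 0.6950 cm³
m(Ni) = 0.6950 × 8.90 = 6.186 g
n(Ni) = 6.186 / 58.69 = 0.1054 mol; n(e⁻) = 2 × 0.1054 = 0.2108 mol
Q = 0.2108 × 96500 / 0.879 = 23140 C
t = 23140 / 4.17 = 5549 s = 92.5 min

92.5 min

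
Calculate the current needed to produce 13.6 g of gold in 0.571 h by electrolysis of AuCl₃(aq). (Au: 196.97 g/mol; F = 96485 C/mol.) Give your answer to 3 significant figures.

9.72 A

n(Au) = 13.6 / 196.97 = 0.06905 mol
Au³⁺ + 3e⁻ → Au, so n(e⁻) = 3 × 0.06905 = 0.2072 mol
Q = 0.2072 × 96485 = 19990 C
I = Q / t = 19990 / 2055.6 s = 9.72 A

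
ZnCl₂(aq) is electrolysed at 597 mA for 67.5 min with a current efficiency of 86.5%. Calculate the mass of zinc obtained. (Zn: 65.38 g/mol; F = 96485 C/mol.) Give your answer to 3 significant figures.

Q = 0.597 × 4050 = 2418 C
n(e⁻) = 2418 / 96485 = 0.02506 mol
Zn²⁺ + 2e⁻ → Zn, so theoretical m(Zn) = 0.01253 × 65.38 = 0.8192 g
Actual mass = 86.5% × 0.8192 = 0.709 g

0.709 g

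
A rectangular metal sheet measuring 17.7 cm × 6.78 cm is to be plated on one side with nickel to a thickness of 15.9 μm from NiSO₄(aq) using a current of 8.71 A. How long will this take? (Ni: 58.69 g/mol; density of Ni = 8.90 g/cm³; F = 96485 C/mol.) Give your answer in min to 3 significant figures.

10.7 min

Plated area = 17.7 × 6.78 = 120.0 cm²
Volume = 120.0 × 15.9×10⁻⁴ cm = 0.1908 cm³
m(Ni) = 0.1908 × 8.90 = 1.698 g
n(Ni) = 1.698 / 58.69 = 0.02893 mol; n(e⁻) = 2 × 0.02893 = 0.05786 mol
Q = 0.05786 × 96485 = 5583 C
t = 5583 / 8.71 = 641.0 s = 10.7 min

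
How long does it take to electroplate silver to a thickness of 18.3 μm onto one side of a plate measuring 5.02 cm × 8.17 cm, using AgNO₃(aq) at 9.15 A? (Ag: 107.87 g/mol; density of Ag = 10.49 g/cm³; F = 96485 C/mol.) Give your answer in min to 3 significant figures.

1.28 min

Plated area = 5.02 × 8.17 = 41.01 cm²
Volume = 41.01 × 18.3×10⁻⁴ cm = 0.07505 cm³
m(Ag) = 0.07505 × 10.49 = 0.7873 g
n(Ag) = 0.7873 / 107.87 = 0.007299 mol; n(e⁻) = 0.007299 mol
Q = 0.007299 × 96485 = 704.2 C
t = 704.2 / 9.15 = 76.96 s = 1.28 min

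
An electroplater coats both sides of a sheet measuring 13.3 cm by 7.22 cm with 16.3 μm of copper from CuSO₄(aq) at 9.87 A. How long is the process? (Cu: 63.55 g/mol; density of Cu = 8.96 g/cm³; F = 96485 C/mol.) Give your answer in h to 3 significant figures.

Plated area = 2 × 13.3 × 7.22 = 192.1 cm²
Volume = 192.1 × 16.3×10⁻⁴ cm = 0.3131 cm³
m(Cu) = 0.3131 × 8.96 = 2.805 g
n(Cu) = 2.805 / 63.55 = 0.04414 mol; n(e⁻) = 2 × 0.04414 = 0.08828 mol
Q = 0.08828 × 96485 = 8518 C
t = 8518 / 9.87 = 863.0 s = 0.240 h

0.240 h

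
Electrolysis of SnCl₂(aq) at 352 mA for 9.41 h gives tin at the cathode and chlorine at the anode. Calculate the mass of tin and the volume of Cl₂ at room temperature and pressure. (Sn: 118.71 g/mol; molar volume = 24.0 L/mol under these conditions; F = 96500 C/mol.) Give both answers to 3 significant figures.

Q = 0.352 × 33876 = 11920 C; n(e⁻) = 11920 / 96500 = 0.1235 mol
Cathode: Sn²⁺ + 2e⁻ → Sn → n(Sn) = 0.1235/2 = 0.06175 mol → 7.33 g
Anode: 2Cl⁻ → Cl₂ + 2e⁻ → n(Cl₂) = 0.1235/2 = 0.06175 mol → 1.48 L

7.33 g Sn; 1.48 L Cl₂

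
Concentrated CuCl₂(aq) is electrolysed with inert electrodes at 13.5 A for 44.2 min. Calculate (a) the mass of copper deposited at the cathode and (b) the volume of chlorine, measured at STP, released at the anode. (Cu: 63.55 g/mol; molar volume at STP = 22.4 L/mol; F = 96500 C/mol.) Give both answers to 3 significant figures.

11.8 g Cu; 4.16 L Cl₂

Q = 13.5 × 2652 = 35800 C; n(e⁻) = 35800 / 96500 = 0.3710 mol
Cathode: Cu²⁺ + 2e⁻ → Cu → n(Cu) = 0.3710/2 = 0.1855 mol → 11.8 g
Anode: 2Cl⁻ → Cl₂ + 2e⁻ → n(Cl₂) = 0.3710/2 = 0.1855 mol → 4.16 L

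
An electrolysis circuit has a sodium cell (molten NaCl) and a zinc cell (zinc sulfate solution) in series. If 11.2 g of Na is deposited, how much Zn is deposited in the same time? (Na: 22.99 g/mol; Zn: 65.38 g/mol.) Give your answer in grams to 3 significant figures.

n(Na) = 11.2 / 22.99 = 0.4872 mol
Na⁺ + e⁻ → Na, so n(e⁻) = 0.4872 mol
The cells are in series, so the same charge (and hence the same n(e⁻) = 0.4872 mol) passes through both.
Zn²⁺ + 2e⁻ → Zn, so n(Zn) = 0.4872 / 2 = 0.2436 mol
m(Zn) = 0.2436 × 65.38 = 15.9 g

15.9 g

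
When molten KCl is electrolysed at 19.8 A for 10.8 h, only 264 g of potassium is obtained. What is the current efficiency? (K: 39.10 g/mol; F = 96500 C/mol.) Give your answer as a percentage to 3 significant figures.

Q = 19.8 × 38880 = 7.698×10^5 C
n(e⁻) = 7.698×10^5 / 96500 = 7.977 mol
K⁺ + e⁻ → K, so theoretical n(K) = 7.977 mol → 311.9 g
Efficiency = 264 / 311.9 = 0.8464 = 84.6%

84.6%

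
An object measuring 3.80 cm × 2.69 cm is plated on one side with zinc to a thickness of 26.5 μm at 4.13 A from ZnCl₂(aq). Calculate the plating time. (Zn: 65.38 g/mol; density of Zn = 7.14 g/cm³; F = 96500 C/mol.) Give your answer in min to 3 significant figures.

2.30 min

Plated area = 3.80 × 2.69 = 10.22 cm²
Volume = 10.22 × 26.5×10⁻⁴ cm = 0.02708 cm³
m(Zn) = 0.02708 × 7.14 = 0.1934 g
n(Zn) = 0.1934 / 65.38 = 0.002958 mol; n(e⁻) = 2 × 0.002958 = 0.005916 mol
Q = 0.005916 × 96500 = 570.9 C
t = 570.9 / 4.13 = 138.2 s = 2.30 min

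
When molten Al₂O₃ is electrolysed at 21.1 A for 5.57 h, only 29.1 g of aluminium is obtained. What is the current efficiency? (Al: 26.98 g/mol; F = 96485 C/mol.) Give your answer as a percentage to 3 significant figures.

Q = 21.1 × 20052 = 4.231×10^5 C
n(e⁻) = 4.231×10^5 / 96485 = 4.385 mol
Al³⁺ + 3e⁻ → Al, so theoretical n(Al) = 1.462 mol → 39.44 g
Efficiency = 29.1 / 39.44 = 0.7378 = 73.8%

73.8%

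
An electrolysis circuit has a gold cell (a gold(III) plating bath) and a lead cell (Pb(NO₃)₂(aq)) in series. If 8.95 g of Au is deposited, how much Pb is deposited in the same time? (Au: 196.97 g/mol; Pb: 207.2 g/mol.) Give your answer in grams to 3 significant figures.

n(Au) = 8.95 / 196.97 = 0.04544 mol
Au³⁺ + 3e⁻ → Au, so n(e⁻) = 3 × 0.04544 = 0.1363 mol
In series, the same 0.1363 mol of electrons flows through the second cell.
Pb²⁺ + 2e⁻ → Pb, so n(Pb) = 0.1363 / 2 = 0.06815 mol
m(Pb) = 0.06815 × 207.2 = 14.1 g

14.1 g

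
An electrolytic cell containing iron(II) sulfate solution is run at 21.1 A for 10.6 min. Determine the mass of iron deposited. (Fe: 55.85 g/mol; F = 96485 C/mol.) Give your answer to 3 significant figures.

Charge passed = 21.1 × 636 = 13420 C
n(e⁻) = 13420 / 96485 = 0.1391 mol
Fe²⁺ + 2e⁻ → Fe, so n(Fe) = 0.1391 / 2 = 0.06955 mol
m = 0.06955 × 55.85 = 3.88 g

3.88 g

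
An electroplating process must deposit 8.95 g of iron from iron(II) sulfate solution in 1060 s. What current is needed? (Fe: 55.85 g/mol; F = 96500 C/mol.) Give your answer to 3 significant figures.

n(Fe) = 8.95 / 55.85 = 0.1603 mol
Fe²⁺ + 2e⁻ → Fe, so n(e⁻) = 2 × 0.1603 = 0.3206 mol
Q = 0.3206 × 96500 = 30940 C
I = Q / t = 30940 / 1060 s = 29.2 A

29.2 A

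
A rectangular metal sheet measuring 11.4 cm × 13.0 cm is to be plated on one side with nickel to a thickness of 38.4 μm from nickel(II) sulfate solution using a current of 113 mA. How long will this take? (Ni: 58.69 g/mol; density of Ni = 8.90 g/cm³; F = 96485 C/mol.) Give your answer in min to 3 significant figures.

Plated area = 11.4 × 13.0 = 148.2 cm²
Volume = 148.2 × 38.4×10⁻⁴ cm = 0.5691 cm³
m(Ni) = 0.5691 × 8.90 = 5.065 g
n(Ni) = 5.065 / 58.69 = 0.08630 mol; n(e⁻) = 2 × 0.08630 = 0.1726 mol
Q = 0.1726 × 96485 = 16650 C
t = 16650 / 0.113 = 1.473×10^5 s = 2460 min

2460 min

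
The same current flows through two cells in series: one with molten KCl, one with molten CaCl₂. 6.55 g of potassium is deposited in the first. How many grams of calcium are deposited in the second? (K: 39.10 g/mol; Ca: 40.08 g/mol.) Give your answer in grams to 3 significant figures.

n(K) = 6.55 / 39.10 = 0.1675 mol
K⁺ + e⁻ → K, so n(e⁻) = 0.1675 mol
In series, the same 0.1675 mol of electrons flows through the second cell.
Ca²⁺ + 2e⁻ → Ca, so n(Ca) = 0.1675 / 2 = 0.08375 mol
m(Ca) = 0.08375 × 40.08 = 3.36 g

3.36 g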